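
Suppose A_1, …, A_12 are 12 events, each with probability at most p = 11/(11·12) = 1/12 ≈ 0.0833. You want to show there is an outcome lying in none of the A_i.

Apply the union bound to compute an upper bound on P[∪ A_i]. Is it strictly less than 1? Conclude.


Union bound: P[∪_{i=1}^{12} A_i] ≤ Σ_i P[A_i] ≤ 12·p = 12·(1/12) = 1.
Numerically: 1 ≈ 1.0000.
Is 1 < 1? NO.
Since the bound 1 is ≥ 1, the union bound is uninformative here; it does NOT by itself certify existence.

12·p = 1 ≈ 1.0000; existence NOT certified by the union bound.


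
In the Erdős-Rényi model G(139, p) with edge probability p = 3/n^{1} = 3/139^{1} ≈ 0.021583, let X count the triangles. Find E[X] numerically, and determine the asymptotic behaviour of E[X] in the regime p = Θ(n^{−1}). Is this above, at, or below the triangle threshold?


Number of potential triangles: C(139, 3) = 437989.
Each occurs with probability p³ ≈ (0.021583)³ ≈ 1.0053548e-05.
By linearity: E[X] = C(139, 3)·p³ ≈ 437989 · 1.0053548e-05 ≈ 4.40334.
Here α = 1, so p = 3/n is exactly at the triangle threshold p ~ 1/n. Asymptotically E[X] → c³/6 = 3³/6 = 9/2 ≈ 4.50000, a bounded constant. In this regime the triangle count is asymptotically Poisson(c³/6).

E[X] ≈ 4.40334; in regime p = Θ(1/n^{1}) E[X] stays bounded (at the triangle threshold p ~ 1/n).


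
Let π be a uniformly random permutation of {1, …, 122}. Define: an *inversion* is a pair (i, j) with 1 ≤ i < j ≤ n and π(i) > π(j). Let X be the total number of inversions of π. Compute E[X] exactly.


Write X = Σ X_I over the C(122, 2) = 7381 pairs i < j, with X_I the indicator of one inversion.
There are 7381 indicators.
For each fixed pair i < j, the values π(i) and π(j) are two distinct elements of {1, …, 122} in uniformly random order; by symmetry P[π(i) > π(j)] = 1/2.
By linearity: E[X] = 7381 · (1/2) = C(122, 2) · (1/2) = 7381/2 = 7381/2 ≈ 3690.5000.

E[X] = 7381/2 = 3690.5000.


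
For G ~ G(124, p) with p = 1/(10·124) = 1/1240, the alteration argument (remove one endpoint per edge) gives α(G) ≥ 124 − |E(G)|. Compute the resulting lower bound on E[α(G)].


E[|E(G)|] = C(124, 2)·p = 7626 · (1/1240) = 123/20.
E[α(G)] ≥ n − E[|E(G)|] = 124 − 123/20 = 2357/20.
Numerically: ≈ 117.8500.
(This is only a lower bound; the true E[α(G)] may be larger.)

E[α(G)] ≥ 2357/20 ≈ 117.8500.


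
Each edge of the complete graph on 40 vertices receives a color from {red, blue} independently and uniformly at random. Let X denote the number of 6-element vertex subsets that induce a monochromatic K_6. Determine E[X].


Let X = Σ_S X_S over the C(40, 6) = 3838380 subsets S of size 6, where X_S = 1 if the K_6 on S is monochromatic.
For a fixed S, the K_6 on S has C(6, 2) = 15 edges. P[all 15 edges red] = (1/2)^15, and likewise for blue, so P[monochromatic] = 2·(1/2)^15 = 2^{1 − 15} = 1/16384.
By linearity: E[X] = C(40, 6) · 2^{1 − 15} = 3838380 · 1/16384 = 959595/4096.
Numerically: E[X] ≈ 234.27612.

E[X] = C(40,6)·2^(1−C(6,2)) = 959595/4096 ≈ 234.27612.


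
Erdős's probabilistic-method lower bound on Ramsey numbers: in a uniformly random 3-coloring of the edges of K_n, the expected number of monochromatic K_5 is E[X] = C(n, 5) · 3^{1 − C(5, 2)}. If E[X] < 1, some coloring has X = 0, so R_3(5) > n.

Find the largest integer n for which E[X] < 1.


We need C(n, 5) · 3^{1 − 10} < 1, i.e. C(n, 5) < 3^{10 − 1} = 19683.
Check values of n near the boundary:
  n = 19: C(19, 5) = 11628; 11628 < 19683? YES
  n = 20: C(20, 5) = 15504; 15504 < 19683? YES
  n = 21: C(21, 5) = 20349; 20349 < 19683? NO
The largest n with C(n, 5) < 19683 is n = 20 (where E[X] = 5168/6561 ≈ 0.7876848). Hence R_3(5) > 20, i.e. R_3(5) ≥ 21.

Largest n = 20; hence R_3(5) > 20.


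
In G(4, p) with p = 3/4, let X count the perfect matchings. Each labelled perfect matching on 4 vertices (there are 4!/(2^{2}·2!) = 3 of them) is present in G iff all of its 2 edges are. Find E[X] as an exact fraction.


K_4 has 4!/(2^{2}·2!) = 3 labelled perfect matchings.
For each such perfect matching H, let X_H = 1 if all 2 edges of H are present in G. Then P[X_H = 1] = p^{2} = (3/4)^{2} = 9/16.
By linearity of expectation: E[X] = Σ_H E[X_H] = 3 · p^{2} = 3 · 9/16 = 27/16.
Numerically: E[X] ≈ 1.688.

E[X] = 3 · (3/4)^{2} = 27/16 ≈ 1.688.


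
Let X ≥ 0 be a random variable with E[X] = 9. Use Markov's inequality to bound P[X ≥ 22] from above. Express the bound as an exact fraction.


μ = E[X] = 9, a = 22.
Markov: P[X ≥ 22] ≤ μ/a = (9)/22 = 9/22.
Numerically: ≈ 0.409091.
(Since a = 22 > μ = 9.000000, the bound 9/22 is < 1 and informative.)

P[X ≥ 22] ≤ 9/22 ≈ 0.409091.


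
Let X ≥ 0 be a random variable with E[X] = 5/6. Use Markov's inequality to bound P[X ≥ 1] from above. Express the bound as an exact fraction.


μ = E[X] = 5/6, a = 1.
Markov: P[X ≥ 1] ≤ μ/a = (5/6)/1 = 5/6.
Numerically: ≈ 0.833333.
(Since a = 1 > μ = 0.833333, the bound 5/6 is < 1 and informative.)

P[X ≥ 1] ≤ 5/6 ≈ 0.833333.


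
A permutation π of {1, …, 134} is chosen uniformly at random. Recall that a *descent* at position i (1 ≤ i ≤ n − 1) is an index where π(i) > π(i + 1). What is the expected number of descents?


Write X = Σ X_I over i = 1, …, 133, with X_I the indicator of one descent.
There are 133 indicators.
For each fixed i, the pair (π(i), π(i+1)) is a uniformly random ordered pair of distinct values from {1, …, 134}; by symmetry P[π(i) > π(i+1)] = 1/2.
By linearity: E[X] = 133 · (1/2) = (134 − 1) · (1/2) = 133/2 ≈ 66.500.

E[X] = 133/2 = 66.500.


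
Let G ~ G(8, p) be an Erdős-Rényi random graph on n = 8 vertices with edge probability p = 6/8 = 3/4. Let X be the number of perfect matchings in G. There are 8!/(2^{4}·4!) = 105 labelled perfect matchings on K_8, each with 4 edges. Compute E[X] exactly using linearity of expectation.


K_8 has 8!/(2^{4}·4!) = 105 labelled perfect matchings.
For each such perfect matching H, let X_H = 1 if all 4 edges of H are present in G. Then P[X_H = 1] = p^{4} = (3/4)^{4} = 81/256.
By linearity of expectation: E[X] = Σ_H E[X_H] = 105 · p^{4} = 105 · 81/256 = 8505/256.
Numerically: E[X] ≈ 33.22.

E[X] = 105 · (3/4)^{4} = 8505/256 ≈ 33.22.


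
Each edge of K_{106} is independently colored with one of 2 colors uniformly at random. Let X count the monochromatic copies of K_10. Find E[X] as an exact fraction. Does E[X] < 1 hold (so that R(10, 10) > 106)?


E[X] = C(106, 10) · 2^{1 − 45} = 31853506369685 · 2^{−44} = 31853506369685/17592186044416.
As a reduced fraction: E[X] = 31853506369685/17592186044416 ≈ 1.811.
Is E[X] < 1? NO.
Since E[X] ≥ 1, the first-moment bound is inconclusive at n = 106; it does NOT by itself certify R(10, 10) > 106.

E[X] = 31853506369685/17592186044416 ≈ 1.811; E[X] ≥ 1; first-moment method inconclusive here.


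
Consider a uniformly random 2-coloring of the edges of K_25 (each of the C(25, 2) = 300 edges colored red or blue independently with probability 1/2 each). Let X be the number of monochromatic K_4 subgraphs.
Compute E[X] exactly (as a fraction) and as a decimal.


Let X = Σ_S X_S over the C(25, 4) = 12650 subsets S of size 4, where X_S = 1 if the K_4 on S is monochromatic.
For a fixed S, the K_4 on S has C(4, 2) = 6 edges. P[all 6 edges red] = (1/2)^6, and likewise for blue, so P[monochromatic] = 2·(1/2)^6 = 2^{1 − 6} = 1/32.
By linearity of expectation: E[X] = C(25, 4) · 2^{1 − 6} = 12650 · 1/32 = 6325/16.
Numerically: E[X] ≈ 395.3125.

E[X] = C(25,4)·2^(1−C(4,2)) = 6325/16 ≈ 395.3125.


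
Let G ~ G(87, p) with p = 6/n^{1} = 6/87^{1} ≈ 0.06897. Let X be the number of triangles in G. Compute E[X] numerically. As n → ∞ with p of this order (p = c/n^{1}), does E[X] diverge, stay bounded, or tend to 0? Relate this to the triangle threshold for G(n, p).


Number of potential triangles: C(87, 3) = 105995.
Each occurs with probability p³ ≈ (0.06897)³ ≈ 3.280167e-04.
By linearity: E[X] = C(87, 3)·p³ ≈ 105995 · 3.280167e-04 ≈ 34.7681.
Here α = 1, so p = 6/n is exactly at the triangle threshold p ~ 1/n. Asymptotically E[X] → c³/6 = 6³/6 = 36 ≈ 36.0000, a bounded constant. In this regime the triangle count is asymptotically Poisson(c³/6).

E[X] ≈ 34.7681; in regime p = Θ(1/n^{1}) E[X] stays bounded (at the triangle threshold p ~ 1/n).


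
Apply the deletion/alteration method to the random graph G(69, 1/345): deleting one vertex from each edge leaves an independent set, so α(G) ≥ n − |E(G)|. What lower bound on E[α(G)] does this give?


E[|E(G)|] = C(69, 2)·p = 2346 · (1/345) = 34/5.
E[α(G)] ≥ n − E[|E(G)|] = 69 − 34/5 = 311/5.
Numerically: ≈ 62.20000.
(This is only a lower bound; the true E[α(G)] may be larger.)

E[α(G)] ≥ 311/5 ≈ 62.20000.


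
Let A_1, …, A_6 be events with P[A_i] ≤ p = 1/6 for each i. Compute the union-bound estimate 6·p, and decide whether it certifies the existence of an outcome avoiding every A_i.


Union bound: P[∪_{i=1}^{6} A_i] ≤ Σ_i P[A_i] ≤ 6·p = 6·(1/6) = 1.
Numerically: 1 ≈ 1.00000.
Is 1 < 1? NO.
Since the bound 1 is ≥ 1, the union bound is uninformative here; it does NOT by itself certify existence.

6·p = 1 ≈ 1.00000; existence NOT certified by the union bound.


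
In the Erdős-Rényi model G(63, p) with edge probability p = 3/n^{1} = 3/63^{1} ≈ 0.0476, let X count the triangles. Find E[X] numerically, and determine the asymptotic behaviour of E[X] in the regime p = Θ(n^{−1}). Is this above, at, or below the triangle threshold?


Number of potential triangles: C(63, 3) = 39711.
Each occurs with probability p³ ≈ (0.0476)³ ≈ 1.07980e-04.
By linearity: E[X] = C(63, 3)·p³ ≈ 39711 · 1.07980e-04 ≈ 4.288.
Here α = 1, so p = 3/n is exactly at the triangle threshold p ~ 1/n. Asymptotically E[X] → c³/6 = 3³/6 = 9/2 ≈ 4.500, a bounded constant. In this regime the triangle count is asymptotically Poisson(c³/6).

E[X] ≈ 4.288; in regime p = Θ(1/n^{1}) E[X] stays bounded (at the triangle threshold p ~ 1/n).


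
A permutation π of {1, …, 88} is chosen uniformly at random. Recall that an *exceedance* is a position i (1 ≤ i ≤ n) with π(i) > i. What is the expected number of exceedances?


Write X = Σ_{i=1}^{88} X_i, where X_i = 1_{π(i) > i}.
For each fixed i, π(i) is uniform over {1, …, 88} (marginal of a uniform permutation), so P[π(i) > i] = (n − i)/n. Summing: Σ_{i=1}^{88} (n − i)/n = (0 + 1 + … + 87)/88 = 88(88 − 1)/(2·88) = (88 − 1)/2.
Hence E[X] = Σ_{i=1}^{88} (88 − i)/88 = 87/2 ≈ 43.50000.

E[X] = 87/2 = 43.50000.


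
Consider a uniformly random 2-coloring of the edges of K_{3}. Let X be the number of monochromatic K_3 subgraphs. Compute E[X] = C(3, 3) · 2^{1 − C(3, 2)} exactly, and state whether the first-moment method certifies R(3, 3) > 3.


E[X] = C(3, 3) · 2^{1 − 3} = 1 · 2^{−2} = 1/4.
As a reduced fraction: E[X] = 1/4 ≈ 0.250000.
Is E[X] < 1? YES.
Since E[X] < 1, there exists a 2-coloring of K_{3} with no monochromatic K_3; hence R(3, 3) > 3.

E[X] = 1/4 ≈ 0.250000; E[X] < 1, so R(3, 3) > 3.


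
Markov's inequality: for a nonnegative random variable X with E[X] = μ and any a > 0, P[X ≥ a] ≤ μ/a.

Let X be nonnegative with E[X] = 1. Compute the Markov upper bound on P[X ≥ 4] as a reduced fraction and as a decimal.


μ = E[X] = 1, a = 4.
Markov: P[X ≥ 4] ≤ μ/a = (1)/4 = 1/4.
Numerically: ≈ 0.250000.
(Since a = 4 > μ = 1.000000, the bound 1/4 is < 1 and informative.)

P[X ≥ 4] ≤ 1/4 ≈ 0.250000.


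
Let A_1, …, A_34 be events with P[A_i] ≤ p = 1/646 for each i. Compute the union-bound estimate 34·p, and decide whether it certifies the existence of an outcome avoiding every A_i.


Union bound: P[∪_{i=1}^{34} A_i] ≤ Σ_i P[A_i] ≤ 34·p = 34·(1/646) = 1/19.
Numerically: 1/19 ≈ 0.0526316.
Is 1/19 < 1? YES.
Since P[∪ A_i] ≤ 1/19 < 1, the complement has P[∩ A_i^c] ≥ 1 − 1/19 = 18/19 > 0, so some outcome avoids every A_i.

34·p = 1/19 ≈ 0.0526316; existence CERTIFIED by the union bound.


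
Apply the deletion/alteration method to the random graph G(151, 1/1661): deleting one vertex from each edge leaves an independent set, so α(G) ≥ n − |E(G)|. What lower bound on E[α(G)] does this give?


E[|E(G)|] = C(151, 2)·p = 11325 · (1/1661) = 75/11.
E[α(G)] ≥ n − E[|E(G)|] = 151 − 75/11 = 1586/11.
Numerically: ≈ 144.181818.
(This is only a lower bound; the true E[α(G)] may be larger.)

E[α(G)] ≥ 1586/11 ≈ 144.181818.


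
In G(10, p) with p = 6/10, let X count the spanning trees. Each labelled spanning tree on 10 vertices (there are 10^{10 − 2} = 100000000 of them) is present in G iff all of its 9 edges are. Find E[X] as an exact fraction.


K_10 has 10^{10 − 2} = 100000000 labelled spanning trees.
For each such spanning tree H, let X_H = 1 if all 9 edges of H are present in G. Then P[X_H = 1] = p^{9} = (3/5)^{9} = 19683/1953125.
By linearity: E[X] = Σ_H E[X_H] = 100000000 · p^{9} = 100000000 · 19683/1953125 = 5038848/5.
Numerically: E[X] ≈ 1.01e+06.

E[X] = 100000000 · (3/5)^{9} = 5038848/5 ≈ 1.01e+06.


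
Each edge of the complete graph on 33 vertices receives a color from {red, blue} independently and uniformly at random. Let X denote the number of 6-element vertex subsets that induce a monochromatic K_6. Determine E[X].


Let X = Σ_S X_S over the C(33, 6) = 1107568 subsets S of size 6, where X_S = 1 if the K_6 on S is monochromatic.
For a fixed S, the K_6 on S has C(6, 2) = 15 edges. P[all 15 edges red] = (1/2)^15, and likewise for blue, so P[monochromatic] = 2·(1/2)^15 = 2^{1 − 15} = 1/16384.
Summing: E[X] = C(33, 6) · 2^{1 − 15} = 1107568 · 1/16384 = 69223/1024.
Numerically: E[X] ≈ 67.6006.

E[X] = C(33,6)·2^(1−C(6,2)) = 69223/1024 ≈ 67.6006.


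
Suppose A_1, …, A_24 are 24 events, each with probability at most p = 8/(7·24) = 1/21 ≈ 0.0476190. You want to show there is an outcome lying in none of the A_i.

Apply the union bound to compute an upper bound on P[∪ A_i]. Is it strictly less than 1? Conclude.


Union bound: P[∪_{i=1}^{24} A_i] ≤ Σ_i P[A_i] ≤ 24·p = 24·(1/21) = 8/7.
Numerically: 8/7 ≈ 1.1428571.
Is 8/7 < 1? NO.
Since the bound 8/7 is ≥ 1, the union bound is uninformative here; it does NOT by itself certify existence.

24·p = 8/7 ≈ 1.1428571; existence NOT certified by the union bound.


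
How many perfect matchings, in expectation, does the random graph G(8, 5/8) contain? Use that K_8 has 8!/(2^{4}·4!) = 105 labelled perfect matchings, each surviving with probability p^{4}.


K_8 has 8!/(2^{4}·4!) = 105 labelled perfect matchings.
For each such perfect matching H, let X_H = 1 if all 4 edges of H are present in G. Then P[X_H = 1] = p^{4} = (5/8)^{4} = 625/4096.
By linearity: E[X] = Σ_H E[X_H] = 105 · p^{4} = 105 · 625/4096 = 65625/4096.
Numerically: E[X] ≈ 16.02.

E[X] = 105 · (5/8)^{4} = 65625/4096 ≈ 16.02.


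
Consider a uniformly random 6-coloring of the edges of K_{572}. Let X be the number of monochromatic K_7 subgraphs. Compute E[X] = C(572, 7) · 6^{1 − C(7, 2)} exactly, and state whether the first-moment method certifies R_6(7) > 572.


E[X] = C(572, 7) · 6^{1 − 21} = 3831215212271304 · 6^{−20} = 3831215212271304/3656158440062976.
As a reduced fraction: E[X] = 17737107464219/16926659444736 ≈ 1.0479.
Is E[X] < 1? NO.
Since E[X] ≥ 1, the first-moment bound is inconclusive at n = 572; it does NOT by itself certify R_6(7) > 572.

E[X] = 17737107464219/16926659444736 ≈ 1.0479; E[X] ≥ 1; first-moment method inconclusive here.


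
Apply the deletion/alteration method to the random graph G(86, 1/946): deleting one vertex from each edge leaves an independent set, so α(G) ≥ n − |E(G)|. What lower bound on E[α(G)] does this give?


E[|E(G)|] = C(86, 2)·p = 3655 · (1/946) = 85/22.
E[α(G)] ≥ n − E[|E(G)|] = 86 − 85/22 = 1807/22.
Numerically: ≈ 82.136.
(This is only a lower bound; the true E[α(G)] may be larger.)

E[α(G)] ≥ 1807/22 ≈ 82.136.


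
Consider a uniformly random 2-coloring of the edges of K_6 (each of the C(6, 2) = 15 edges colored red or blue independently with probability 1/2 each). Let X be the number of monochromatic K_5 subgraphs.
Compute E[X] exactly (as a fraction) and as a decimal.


Let X = Σ_S X_S over the C(6, 5) = 6 subsets S of size 5, where X_S = 1 if the K_5 on S is monochromatic.
For a fixed S, the K_5 on S has C(5, 2) = 10 edges. P[all 10 edges red] = (1/2)^10, and likewise for blue, so P[monochromatic] = 2·(1/2)^10 = 2^{1 − 10} = 1/512.
Summing: E[X] = C(6, 5) · 2^{1 − 10} = 6 · 1/512 = 3/256.
Numerically: E[X] ≈ 0.0117.

E[X] = C(6,5)·2^(1−C(5,2)) = 3/256 ≈ 0.0117.


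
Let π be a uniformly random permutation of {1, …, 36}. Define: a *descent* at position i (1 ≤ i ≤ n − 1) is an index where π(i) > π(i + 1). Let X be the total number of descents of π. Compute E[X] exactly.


Write X = Σ X_I over i = 1, …, 35, with X_I the indicator of one descent.
There are 35 indicators.
For each fixed i, the pair (π(i), π(i+1)) is a uniformly random ordered pair of distinct values from {1, …, 36}; by symmetry P[π(i) > π(i+1)] = 1/2.
By linearity: E[X] = 35 · (1/2) = (36 − 1) · (1/2) = 35/2 ≈ 17.50000.

E[X] = 35/2 = 17.50000.


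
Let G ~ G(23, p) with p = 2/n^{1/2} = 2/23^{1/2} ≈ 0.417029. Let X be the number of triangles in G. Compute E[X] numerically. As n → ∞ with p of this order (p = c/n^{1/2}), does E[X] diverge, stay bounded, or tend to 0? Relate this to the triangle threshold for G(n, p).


Number of potential triangles: C(23, 3) = 1771.
Each occurs with probability p³ ≈ (0.417029)³ ≈ 7.25267527e-02.
By linearity: E[X] = C(23, 3)·p³ ≈ 1771 · 7.25267527e-02 ≈ 128.444879.
Since α = 1/2 < 1, p = c/n^{1/2} ≫ 1/n is above the triangle threshold p ~ 1/n. Asymptotically E[X] ~ (c³/6)·n^{3(1−α)} = (2³/6)·n^{1.5} → ∞; triangles are abundant w.h.p.

E[X] ≈ 128.444879; in regime p = Θ(1/n^{1/2}) E[X] diverges (above the triangle threshold p ~ 1/n).


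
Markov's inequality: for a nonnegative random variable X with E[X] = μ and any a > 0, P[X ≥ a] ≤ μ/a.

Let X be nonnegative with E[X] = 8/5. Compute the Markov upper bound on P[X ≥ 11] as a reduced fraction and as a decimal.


μ = E[X] = 8/5, a = 11.
Markov: P[X ≥ 11] ≤ μ/a = (8/5)/11 = 8/55.
Numerically: ≈ 0.14545.
(Since a = 11 > μ = 1.60000, the bound 8/55 is < 1 and informative.)

P[X ≥ 11] ≤ 8/55 ≈ 0.14545.


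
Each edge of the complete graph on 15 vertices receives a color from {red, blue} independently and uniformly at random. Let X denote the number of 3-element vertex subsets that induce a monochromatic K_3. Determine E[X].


Let X = Σ_S X_S over the C(15, 3) = 455 subsets S of size 3, where X_S = 1 if the K_3 on S is monochromatic.
For a fixed S, the K_3 on S has C(3, 2) = 3 edges. P[all 3 edges red] = (1/2)^3, and likewise for blue, so P[monochromatic] = 2·(1/2)^3 = 2^{1 − 3} = 1/4.
By linearity of expectation: E[X] = C(15, 3) · 2^{1 − 3} = 455 · 1/4 = 455/4.
Numerically: E[X] ≈ 113.75000.

E[X] = C(15,3)·2^(1−C(3,2)) = 455/4 ≈ 113.75000.


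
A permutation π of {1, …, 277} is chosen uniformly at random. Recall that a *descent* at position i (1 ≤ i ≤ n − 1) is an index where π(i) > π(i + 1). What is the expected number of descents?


Write X = Σ X_I over i = 1, …, 276, with X_I the indicator of one descent.
There are 276 indicators.
For each fixed i, the pair (π(i), π(i+1)) is a uniformly random ordered pair of distinct values from {1, …, 277}; by symmetry P[π(i) > π(i+1)] = 1/2.
By linearity: E[X] = 276 · (1/2) = (277 − 1) · (1/2) = 138 ≈ 138.000.

E[X] = 138 = 138.000.


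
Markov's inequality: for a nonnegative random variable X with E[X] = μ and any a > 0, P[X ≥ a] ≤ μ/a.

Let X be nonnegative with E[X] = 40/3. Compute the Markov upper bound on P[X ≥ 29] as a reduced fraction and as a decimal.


μ = E[X] = 40/3, a = 29.
Markov: P[X ≥ 29] ≤ μ/a = (40/3)/29 = 40/87.
Numerically: ≈ 0.4598.
(Since a = 29 > μ = 13.3333, the bound 40/87 is < 1 and informative.)

P[X ≥ 29] ≤ 40/87 ≈ 0.4598.


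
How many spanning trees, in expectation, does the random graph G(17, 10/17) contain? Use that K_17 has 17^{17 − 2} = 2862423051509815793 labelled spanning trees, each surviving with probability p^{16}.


K_17 has 17^{17 − 2} = 2862423051509815793 labelled spanning trees.
For each such spanning tree H, let X_H = 1 if all 16 edges of H are present in G. Then P[X_H = 1] = p^{16} = (10/17)^{16} = 10000000000000000/48661191875666868481.
By linearity of expectation: E[X] = Σ_H E[X_H] = 2862423051509815793 · p^{16} = 2862423051509815793 · 10000000000000000/48661191875666868481 = 10000000000000000/17.
Numerically: E[X] ≈ 5.88e+14.

E[X] = 2862423051509815793 · (10/17)^{16} = 10000000000000000/17 ≈ 5.88e+14.


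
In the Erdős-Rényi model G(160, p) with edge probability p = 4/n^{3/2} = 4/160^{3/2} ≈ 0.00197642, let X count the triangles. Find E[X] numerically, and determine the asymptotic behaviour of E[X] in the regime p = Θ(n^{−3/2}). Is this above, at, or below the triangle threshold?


Number of potential triangles: C(160, 3) = 669920.
Each occurs with probability p³ ≈ (0.00197642)³ ≈ 7.72040444e-09.
By linearity: E[X] = C(160, 3)·p³ ≈ 669920 · 7.72040444e-09 ≈ 0.005172.
Since α = 3/2 > 1, p = c/n^{3/2} = o(1/n) is below the triangle threshold p ~ 1/n. Asymptotically E[X] ~ (c³/6)·n^{3(1−α)} = (4³/6)·n^{-1.5} → 0, so by Markov's inequality G has no triangles w.h.p.

E[X] ≈ 0.005172; in regime p = Θ(1/n^{3/2}) E[X] tends to 0 (below the triangle threshold p ~ 1/n).


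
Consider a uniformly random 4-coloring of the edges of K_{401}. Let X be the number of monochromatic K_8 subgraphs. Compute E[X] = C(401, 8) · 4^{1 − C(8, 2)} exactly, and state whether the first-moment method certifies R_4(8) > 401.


E[X] = C(401, 8) · 4^{1 − 28} = 15456772627710150 · 4^{−27} = 15456772627710150/18014398509481984.
As a reduced fraction: E[X] = 7728386313855075/9007199254740992 ≈ 0.858.
Is E[X] < 1? YES.
Since E[X] < 1, there exists a 4-coloring of K_{401} with no monochromatic K_8; hence R_4(8) > 401.

E[X] = 7728386313855075/9007199254740992 ≈ 0.858; E[X] < 1, so R_4(8) > 401.


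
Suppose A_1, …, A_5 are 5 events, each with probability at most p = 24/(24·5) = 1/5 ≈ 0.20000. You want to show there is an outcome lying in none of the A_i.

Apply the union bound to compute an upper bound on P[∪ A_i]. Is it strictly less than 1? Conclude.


Union bound: P[∪_{i=1}^{5} A_i] ≤ Σ_i P[A_i] ≤ 5·p = 5·(1/5) = 1.
Numerically: 1 ≈ 1.00000.
Is 1 < 1? NO.
Since the bound 1 is ≥ 1, the union bound is uninformative here; it does NOT by itself certify existence.

5·p = 1 ≈ 1.00000; existence NOT certified by the union bound.


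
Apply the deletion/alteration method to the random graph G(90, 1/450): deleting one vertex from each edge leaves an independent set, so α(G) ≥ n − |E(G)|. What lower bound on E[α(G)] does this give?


E[|E(G)|] = C(90, 2)·p = 4005 · (1/450) = 89/10.
E[α(G)] ≥ n − E[|E(G)|] = 90 − 89/10 = 811/10.
Numerically: ≈ 81.10000.
(This is only a lower bound; the true E[α(G)] may be larger.)

E[α(G)] ≥ 811/10 ≈ 81.10000.


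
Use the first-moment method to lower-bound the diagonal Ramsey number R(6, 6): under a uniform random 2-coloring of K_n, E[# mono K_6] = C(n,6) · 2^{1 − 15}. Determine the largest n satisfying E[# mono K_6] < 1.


We need C(n, 6) · 2^{1 − 15} < 1, i.e. C(n, 6) < 2^{15 − 1} = 16384.
Check values of n near the boundary:
  n = 11: C(11, 6) = 462; 462 < 16384? YES
  n = 12: C(12, 6) = 924; 924 < 16384? YES
  n = 13: C(13, 6) = 1716; 1716 < 16384? YES
  n = 14: C(14, 6) = 3003; 3003 < 16384? YES
  n = 15: C(15, 6) = 5005; 5005 < 16384? YES
  n = 16: C(16, 6) = 8008; 8008 < 16384? YES
  n = 17: C(17, 6) = 12376; 12376 < 16384? YES
  n = 18: C(18, 6) = 18564; 18564 < 16384? NO
The largest n with C(n, 6) < 16384 is n = 17 (where E[X] = 1547/2048 ≈ 0.75537). Hence R(6, 6) > 17, i.e. R(6, 6) ≥ 18.

Largest n = 17; hence R(6, 6) > 17.


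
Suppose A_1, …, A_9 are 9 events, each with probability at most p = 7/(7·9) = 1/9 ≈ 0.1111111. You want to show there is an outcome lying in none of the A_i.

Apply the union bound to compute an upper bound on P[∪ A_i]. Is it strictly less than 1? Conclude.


Union bound: P[∪_{i=1}^{9} A_i] ≤ Σ_i P[A_i] ≤ 9·p = 9·(1/9) = 1.
Numerically: 1 ≈ 1.0000000.
Is 1 < 1? NO.
Since the bound 1 is ≥ 1, the union bound is uninformative here; it does NOT by itself certify existence.

9·p = 1 ≈ 1.0000000; existence NOT certified by the union bound.


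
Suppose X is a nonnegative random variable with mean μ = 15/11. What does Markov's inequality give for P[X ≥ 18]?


μ = E[X] = 15/11, a = 18.
Markov: P[X ≥ 18] ≤ μ/a = (15/11)/18 = 5/66.
Numerically: ≈ 0.07576.
(Since a = 18 > μ = 1.36364, the bound 5/66 is < 1 and informative.)

P[X ≥ 18] ≤ 5/66 ≈ 0.07576.


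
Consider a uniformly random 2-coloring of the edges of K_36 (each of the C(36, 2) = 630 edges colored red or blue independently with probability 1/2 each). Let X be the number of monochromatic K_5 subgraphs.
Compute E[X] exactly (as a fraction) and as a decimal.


Let X = Σ_S X_S over the C(36, 5) = 376992 subsets S of size 5, where X_S = 1 if the K_5 on S is monochromatic.
For a fixed S, the K_5 on S has C(5, 2) = 10 edges. P[all 10 edges red] = (1/2)^10, and likewise for blue, so P[monochromatic] = 2·(1/2)^10 = 2^{1 − 10} = 1/512.
By linearity: E[X] = C(36, 5) · 2^{1 − 10} = 376992 · 1/512 = 11781/16.
Numerically: E[X] ≈ 736.3125.

E[X] = C(36,5)·2^(1−C(5,2)) = 11781/16 ≈ 736.3125.


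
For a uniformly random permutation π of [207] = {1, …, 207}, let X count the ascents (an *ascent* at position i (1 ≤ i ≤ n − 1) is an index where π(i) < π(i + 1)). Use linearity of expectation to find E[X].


Write X = Σ X_I over i = 1, …, 206, with X_I the indicator of one ascent.
There are 206 indicators.
For each fixed i, the pair (π(i), π(i+1)) is a uniformly random ordered pair of distinct values from {1, …, 207}; by symmetry P[π(i) < π(i+1)] = 1/2.
By linearity: E[X] = 206 · (1/2) = (207 − 1) · (1/2) = 103 ≈ 103.000.

E[X] = 103 = 103.000.


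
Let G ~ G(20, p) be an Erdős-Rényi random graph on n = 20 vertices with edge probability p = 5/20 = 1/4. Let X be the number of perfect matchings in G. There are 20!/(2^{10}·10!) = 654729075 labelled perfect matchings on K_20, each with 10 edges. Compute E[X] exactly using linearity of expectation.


K_20 has 20!/(2^{10}·10!) = 654729075 labelled perfect matchings.
For each such perfect matching H, let X_H = 1 if all 10 edges of H are present in G. Then P[X_H = 1] = p^{10} = (1/4)^{10} = 1/1048576.
Summing the indicators: E[X] = Σ_H E[X_H] = 654729075 · p^{10} = 654729075 · 1/1048576 = 654729075/1048576.
Numerically: E[X] ≈ 624.

E[X] = 654729075 · (1/4)^{10} = 654729075/1048576 ≈ 624.


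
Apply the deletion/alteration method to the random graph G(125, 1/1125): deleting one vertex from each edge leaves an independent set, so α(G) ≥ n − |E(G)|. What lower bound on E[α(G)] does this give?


E[|E(G)|] = C(125, 2)·p = 7750 · (1/1125) = 62/9.
E[α(G)] ≥ n − E[|E(G)|] = 125 − 62/9 = 1063/9.
Numerically: ≈ 118.111.
(This is only a lower bound; the true E[α(G)] may be larger.)

E[α(G)] ≥ 1063/9 ≈ 118.111.


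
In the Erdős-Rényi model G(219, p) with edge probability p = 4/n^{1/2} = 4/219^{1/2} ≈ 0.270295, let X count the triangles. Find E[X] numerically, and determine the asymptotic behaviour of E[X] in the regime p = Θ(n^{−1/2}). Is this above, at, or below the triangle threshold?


Number of potential triangles: C(219, 3) = 1726669.
Each occurs with probability p³ ≈ (0.270295)³ ≈ 1.97475764e-02.
By linearity: E[X] = C(219, 3)·p³ ≈ 1726669 · 1.97475764e-02 ≈ 34097.527917.
Since α = 1/2 < 1, p = c/n^{1/2} ≫ 1/n is above the triangle threshold p ~ 1/n. Asymptotically E[X] ~ (c³/6)·n^{3(1−α)} = (4³/6)·n^{1.5} → ∞; triangles are abundant w.h.p.

E[X] ≈ 34097.527917; in regime p = Θ(1/n^{1/2}) E[X] diverges (above the triangle threshold p ~ 1/n).


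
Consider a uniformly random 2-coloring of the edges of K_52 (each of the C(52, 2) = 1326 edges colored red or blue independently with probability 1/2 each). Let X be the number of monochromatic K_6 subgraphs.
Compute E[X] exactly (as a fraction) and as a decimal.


Let X = Σ_S X_S over the C(52, 6) = 20358520 subsets S of size 6, where X_S = 1 if the K_6 on S is monochromatic.
For a fixed S, the K_6 on S has C(6, 2) = 15 edges. P[all 15 edges red] = (1/2)^15, and likewise for blue, so P[monochromatic] = 2·(1/2)^15 = 2^{1 − 15} = 1/16384.
Summing: E[X] = C(52, 6) · 2^{1 − 15} = 20358520 · 1/16384 = 2544815/2048.
Numerically: E[X] ≈ 1242.5854.

E[X] = C(52,6)·2^(1−C(6,2)) = 2544815/2048 ≈ 1242.5854.


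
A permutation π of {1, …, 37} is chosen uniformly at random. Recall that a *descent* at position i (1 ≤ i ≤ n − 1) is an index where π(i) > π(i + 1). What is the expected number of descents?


Write X = Σ X_I over i = 1, …, 36, with X_I the indicator of one descent.
There are 36 indicators.
For each fixed i, the pair (π(i), π(i+1)) is a uniformly random ordered pair of distinct values from {1, …, 37}; by symmetry P[π(i) > π(i+1)] = 1/2.
By linearity: E[X] = 36 · (1/2) = (37 − 1) · (1/2) = 18 ≈ 18.000000.

E[X] = 18 = 18.000000.


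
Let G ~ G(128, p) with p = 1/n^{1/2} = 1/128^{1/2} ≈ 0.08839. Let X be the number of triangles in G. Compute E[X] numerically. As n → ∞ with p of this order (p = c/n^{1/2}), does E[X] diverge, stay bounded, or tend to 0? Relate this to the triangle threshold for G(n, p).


Number of potential triangles: C(128, 3) = 341376.
Each occurs with probability p³ ≈ (0.08839)³ ≈ 6.905340e-04.
By linearity: E[X] = C(128, 3)·p³ ≈ 341376 · 6.905340e-04 ≈ 235.7317.
Since α = 1/2 < 1, p = c/n^{1/2} ≫ 1/n is above the triangle threshold p ~ 1/n. Asymptotically E[X] ~ (c³/6)·n^{3(1−α)} = (1³/6)·n^{1.5} → ∞; triangles are abundant w.h.p.

E[X] ≈ 235.7317; in regime p = Θ(1/n^{1/2}) E[X] diverges (above the triangle threshold p ~ 1/n).


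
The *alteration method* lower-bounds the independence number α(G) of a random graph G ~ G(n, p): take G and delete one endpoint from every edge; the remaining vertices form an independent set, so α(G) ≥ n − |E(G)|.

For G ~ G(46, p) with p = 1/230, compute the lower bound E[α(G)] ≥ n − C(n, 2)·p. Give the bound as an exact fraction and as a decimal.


E[|E(G)|] = C(46, 2)·p = 1035 · (1/230) = 9/2.
E[α(G)] ≥ n − E[|E(G)|] = 46 − 9/2 = 83/2.
Numerically: ≈ 41.500.
(This is only a lower bound; the true E[α(G)] may be larger.)

E[α(G)] ≥ 83/2 ≈ 41.500.


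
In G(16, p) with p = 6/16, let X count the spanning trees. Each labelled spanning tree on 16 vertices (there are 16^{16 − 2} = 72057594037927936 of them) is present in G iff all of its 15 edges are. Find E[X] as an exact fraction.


K_16 has 16^{16 − 2} = 72057594037927936 labelled spanning trees.
For each such spanning tree H, let X_H = 1 if all 15 edges of H are present in G. Then P[X_H = 1] = p^{15} = (3/8)^{15} = 14348907/35184372088832.
By linearity: E[X] = Σ_H E[X_H] = 72057594037927936 · p^{15} = 72057594037927936 · 14348907/35184372088832 = 29386561536.
Numerically: E[X] ≈ 2.94e+10.

E[X] = 72057594037927936 · (3/8)^{15} = 29386561536 ≈ 2.94e+10.


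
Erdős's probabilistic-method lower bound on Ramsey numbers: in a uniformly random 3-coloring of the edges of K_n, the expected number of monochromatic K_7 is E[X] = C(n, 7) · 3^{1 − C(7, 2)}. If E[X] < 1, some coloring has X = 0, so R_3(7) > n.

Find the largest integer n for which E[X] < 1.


We need C(n, 7) · 3^{1 − 21} < 1, i.e. C(n, 7) < 3^{21 − 1} = 3486784401.
Check values of n near the boundary:
  n = 77: C(77, 7) = 2404808340; 2404808340 < 3486784401? YES
  n = 78: C(78, 7) = 2641902120; 2641902120 < 3486784401? YES
  n = 79: C(79, 7) = 2898753715; 2898753715 < 3486784401? YES
  n = 80: C(80, 7) = 3176716400; 3176716400 < 3486784401? YES
  n = 81: C(81, 7) = 3477216600; 3477216600 < 3486784401? YES
  n = 82: C(82, 7) = 3801756816; 3801756816 < 3486784401? NO
The largest n with C(n, 7) < 3486784401 is n = 81 (where E[X] = 42928600/43046721 ≈ 0.9973). Hence R_3(7) > 81, i.e. R_3(7) ≥ 82.

Largest n = 81; hence R_3(7) > 81.


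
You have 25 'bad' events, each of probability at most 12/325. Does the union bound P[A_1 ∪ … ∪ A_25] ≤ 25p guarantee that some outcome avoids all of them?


Union bound: P[∪_{i=1}^{25} A_i] ≤ Σ_i P[A_i] ≤ 25·p = 25·(12/325) = 12/13.
Numerically: 12/13 ≈ 0.923077.
Is 12/13 < 1? YES.
Since P[∪ A_i] ≤ 12/13 < 1, the complement has P[∩ A_i^c] ≥ 1 − 12/13 = 1/13 > 0, so some outcome avoids every A_i.

25·p = 12/13 ≈ 0.923077; existence CERTIFIED by the union bound.


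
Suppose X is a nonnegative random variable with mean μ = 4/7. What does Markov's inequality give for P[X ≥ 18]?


μ = E[X] = 4/7, a = 18.
Markov: P[X ≥ 18] ≤ μ/a = (4/7)/18 = 2/63.
Numerically: ≈ 0.031746.
(Since a = 18 > μ = 0.571429, the bound 2/63 is < 1 and informative.)

P[X ≥ 18] ≤ 2/63 ≈ 0.031746.


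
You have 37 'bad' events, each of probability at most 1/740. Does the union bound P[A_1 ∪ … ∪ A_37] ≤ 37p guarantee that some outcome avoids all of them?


Union bound: P[∪_{i=1}^{37} A_i] ≤ Σ_i P[A_i] ≤ 37·p = 37·(1/740) = 1/20.
Numerically: 1/20 ≈ 0.0500.
Is 1/20 < 1? YES.
Since P[∪ A_i] ≤ 1/20 < 1, the complement has P[∩ A_i^c] ≥ 1 − 1/20 = 19/20 > 0, so some outcome avoids every A_i.

37·p = 1/20 ≈ 0.0500; existence CERTIFIED by the union bound.


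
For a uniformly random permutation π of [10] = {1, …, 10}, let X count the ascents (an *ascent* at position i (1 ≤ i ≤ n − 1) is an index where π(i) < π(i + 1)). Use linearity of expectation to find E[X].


Write X = Σ X_I over i = 1, …, 9, with X_I the indicator of one ascent.
There are 9 indicators.
For each fixed i, the pair (π(i), π(i+1)) is a uniformly random ordered pair of distinct values from {1, …, 10}; by symmetry P[π(i) < π(i+1)] = 1/2.
By linearity: E[X] = 9 · (1/2) = (10 − 1) · (1/2) = 9/2 ≈ 4.5000.

E[X] = 9/2 = 4.5000.


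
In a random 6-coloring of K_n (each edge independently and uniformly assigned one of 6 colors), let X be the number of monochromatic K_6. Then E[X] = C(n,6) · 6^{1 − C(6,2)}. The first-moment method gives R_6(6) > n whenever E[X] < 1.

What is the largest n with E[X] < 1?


We need C(n, 6) · 6^{1 − 15} < 1, i.e. C(n, 6) < 6^{15 − 1} = 78364164096.
Check values of n near the boundary:
  n = 196: C(196, 6) = 72887293024; 72887293024 < 78364164096? YES
  n = 197: C(197, 6) = 75176946208; 75176946208 < 78364164096? YES
  n = 198: C(198, 6) = 77526225777; 77526225777 < 78364164096? YES
  n = 199: C(199, 6) = 79936367511; 79936367511 < 78364164096? NO
  n = 200: C(200, 6) = 82408626300; 82408626300 < 78364164096? NO
  n = 201: C(201, 6) = 84944276340; 84944276340 < 78364164096? NO
The largest n with C(n, 6) < 78364164096 is n = 198 (where E[X] = 25842075259/26121388032 ≈ 0.9893071). Hence R_6(6) > 198, i.e. R_6(6) ≥ 199.

Largest n = 198; hence R_6(6) > 198.


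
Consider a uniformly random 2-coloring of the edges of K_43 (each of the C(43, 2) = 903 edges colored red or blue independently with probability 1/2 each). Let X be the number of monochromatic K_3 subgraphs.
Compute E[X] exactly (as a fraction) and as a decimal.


Let X = Σ_S X_S over the C(43, 3) = 12341 subsets S of size 3, where X_S = 1 if the K_3 on S is monochromatic.
For a fixed S, the K_3 on S has C(3, 2) = 3 edges. P[all 3 edges red] = (1/2)^3, and likewise for blue, so P[monochromatic] = 2·(1/2)^3 = 2^{1 − 3} = 1/4.
By linearity: E[X] = C(43, 3) · 2^{1 − 3} = 12341 · 1/4 = 12341/4.
Numerically: E[X] ≈ 3085.250.

E[X] = C(43,3)·2^(1−C(3,2)) = 12341/4 ≈ 3085.250.


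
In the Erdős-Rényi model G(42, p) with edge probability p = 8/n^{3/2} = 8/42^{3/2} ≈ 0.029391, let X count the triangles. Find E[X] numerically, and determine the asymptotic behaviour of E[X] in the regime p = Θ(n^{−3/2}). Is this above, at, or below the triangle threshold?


Number of potential triangles: C(42, 3) = 11480.
Each occurs with probability p³ ≈ (0.029391)³ ≈ 2.5389150e-05.
By linearity: E[X] = C(42, 3)·p³ ≈ 11480 · 2.5389150e-05 ≈ 0.29147.
Since α = 3/2 > 1, p = c/n^{3/2} = o(1/n) is below the triangle threshold p ~ 1/n. Asymptotically E[X] ~ (c³/6)·n^{3(1−α)} = (8³/6)·n^{-1.5} → 0, so by Markov's inequality G has no triangles w.h.p.

E[X] ≈ 0.29147; in regime p = Θ(1/n^{3/2}) E[X] tends to 0 (below the triangle threshold p ~ 1/n).


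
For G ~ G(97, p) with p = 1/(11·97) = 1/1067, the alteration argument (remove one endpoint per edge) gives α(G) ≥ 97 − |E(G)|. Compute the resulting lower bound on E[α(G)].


E[|E(G)|] = C(97, 2)·p = 4656 · (1/1067) = 48/11.
E[α(G)] ≥ n − E[|E(G)|] = 97 − 48/11 = 1019/11.
Numerically: ≈ 92.63636.
(This is only a lower bound; the true E[α(G)] may be larger.)

E[α(G)] ≥ 1019/11 ≈ 92.63636.


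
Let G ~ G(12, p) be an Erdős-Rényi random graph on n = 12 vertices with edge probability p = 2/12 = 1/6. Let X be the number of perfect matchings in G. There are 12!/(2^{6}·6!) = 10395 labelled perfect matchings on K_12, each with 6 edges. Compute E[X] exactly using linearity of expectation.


K_12 has 12!/(2^{6}·6!) = 10395 labelled perfect matchings.
For each such perfect matching H, let X_H = 1 if all 6 edges of H are present in G. Then P[X_H = 1] = p^{6} = (1/6)^{6} = 1/46656.
By linearity: E[X] = Σ_H E[X_H] = 10395 · p^{6} = 10395 · 1/46656 = 385/1728.
Numerically: E[X] ≈ 0.222801.

E[X] = 10395 · (1/6)^{6} = 385/1728 ≈ 0.222801.


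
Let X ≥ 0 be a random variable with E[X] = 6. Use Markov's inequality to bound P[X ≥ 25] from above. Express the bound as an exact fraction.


μ = E[X] = 6, a = 25.
Markov: P[X ≥ 25] ≤ μ/a = (6)/25 = 6/25.
Numerically: ≈ 0.240.
(Since a = 25 > μ = 6.000, the bound 6/25 is < 1 and informative.)

P[X ≥ 25] ≤ 6/25 ≈ 0.240.


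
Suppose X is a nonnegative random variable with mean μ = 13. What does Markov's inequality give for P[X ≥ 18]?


μ = E[X] = 13, a = 18.
Markov: P[X ≥ 18] ≤ μ/a = (13)/18 = 13/18.
Numerically: ≈ 0.7222.
(Since a = 18 > μ = 13.0000, the bound 13/18 is < 1 and informative.)

P[X ≥ 18] ≤ 13/18 ≈ 0.7222.


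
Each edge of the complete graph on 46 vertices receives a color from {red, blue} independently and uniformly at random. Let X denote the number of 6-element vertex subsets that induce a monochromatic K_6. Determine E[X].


Let X = Σ_S X_S over the C(46, 6) = 9366819 subsets S of size 6, where X_S = 1 if the K_6 on S is monochromatic.
For a fixed S, the K_6 on S has C(6, 2) = 15 edges. P[all 15 edges red] = (1/2)^15, and likewise for blue, so P[monochromatic] = 2·(1/2)^15 = 2^{1 − 15} = 1/16384.
Summing: E[X] = C(46, 6) · 2^{1 − 15} = 9366819 · 1/16384 = 9366819/16384.
Numerically: E[X] ≈ 571.70526.

E[X] = C(46,6)·2^(1−C(6,2)) = 9366819/16384 ≈ 571.70526.


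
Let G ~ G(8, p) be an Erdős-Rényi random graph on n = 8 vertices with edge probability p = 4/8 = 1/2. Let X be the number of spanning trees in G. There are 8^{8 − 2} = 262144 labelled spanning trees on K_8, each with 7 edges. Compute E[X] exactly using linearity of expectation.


K_8 has 8^{8 − 2} = 262144 labelled spanning trees.
For each such spanning tree H, let X_H = 1 if all 7 edges of H are present in G. Then P[X_H = 1] = p^{7} = (1/2)^{7} = 1/128.
Summing the indicators: E[X] = Σ_H E[X_H] = 262144 · p^{7} = 262144 · 1/128 = 2048.
Numerically: E[X] ≈ 2048.

E[X] = 262144 · (1/2)^{7} = 2048 ≈ 2048.
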